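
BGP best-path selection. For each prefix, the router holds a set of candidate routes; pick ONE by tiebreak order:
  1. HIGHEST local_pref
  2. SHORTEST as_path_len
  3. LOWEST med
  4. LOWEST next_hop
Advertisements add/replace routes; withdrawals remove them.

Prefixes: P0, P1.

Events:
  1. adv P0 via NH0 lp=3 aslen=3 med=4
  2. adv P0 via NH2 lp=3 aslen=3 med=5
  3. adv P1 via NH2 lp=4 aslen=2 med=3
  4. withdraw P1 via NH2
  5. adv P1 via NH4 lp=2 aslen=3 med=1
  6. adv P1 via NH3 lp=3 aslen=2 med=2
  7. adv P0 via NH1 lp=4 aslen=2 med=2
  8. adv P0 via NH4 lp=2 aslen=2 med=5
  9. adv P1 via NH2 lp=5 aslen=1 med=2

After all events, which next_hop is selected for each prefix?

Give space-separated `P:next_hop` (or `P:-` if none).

Op 1: best P0=NH0 P1=-
Op 2: best P0=NH0 P1=-
Op 3: best P0=NH0 P1=NH2
Op 4: best P0=NH0 P1=-
Op 5: best P0=NH0 P1=NH4
Op 6: best P0=NH0 P1=NH3
Op 7: best P0=NH1 P1=NH3
Op 8: best P0=NH1 P1=NH3
Op 9: best P0=NH1 P1=NH2

Answer: P0:NH1 P1:NH2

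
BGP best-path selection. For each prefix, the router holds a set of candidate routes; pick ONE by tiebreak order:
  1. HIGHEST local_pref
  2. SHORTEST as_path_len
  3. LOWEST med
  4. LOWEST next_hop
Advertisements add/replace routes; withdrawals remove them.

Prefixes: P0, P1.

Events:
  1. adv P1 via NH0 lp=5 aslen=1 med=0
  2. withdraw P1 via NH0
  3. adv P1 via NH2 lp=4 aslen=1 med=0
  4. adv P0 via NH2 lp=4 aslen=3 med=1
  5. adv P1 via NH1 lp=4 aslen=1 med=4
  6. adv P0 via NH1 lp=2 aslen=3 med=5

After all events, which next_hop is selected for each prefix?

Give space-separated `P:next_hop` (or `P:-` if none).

Op 1: best P0=- P1=NH0
Op 2: best P0=- P1=-
Op 3: best P0=- P1=NH2
Op 4: best P0=NH2 P1=NH2
Op 5: best P0=NH2 P1=NH2
Op 6: best P0=NH2 P1=NH2

Answer: P0:NH2 P1:NH2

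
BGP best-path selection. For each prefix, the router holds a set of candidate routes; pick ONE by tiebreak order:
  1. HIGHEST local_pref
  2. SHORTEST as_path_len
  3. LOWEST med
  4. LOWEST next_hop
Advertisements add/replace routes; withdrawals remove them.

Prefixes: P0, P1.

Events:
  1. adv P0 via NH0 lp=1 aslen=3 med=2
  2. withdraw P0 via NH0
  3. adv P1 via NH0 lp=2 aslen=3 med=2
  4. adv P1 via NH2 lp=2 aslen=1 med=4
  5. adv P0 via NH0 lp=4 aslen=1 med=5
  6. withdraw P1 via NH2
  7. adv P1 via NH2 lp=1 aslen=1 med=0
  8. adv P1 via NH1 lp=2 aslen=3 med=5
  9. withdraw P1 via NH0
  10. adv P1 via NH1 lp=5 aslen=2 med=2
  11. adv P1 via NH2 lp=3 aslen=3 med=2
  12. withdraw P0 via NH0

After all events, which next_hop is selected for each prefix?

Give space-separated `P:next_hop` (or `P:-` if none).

Op 1: best P0=NH0 P1=-
Op 2: best P0=- P1=-
Op 3: best P0=- P1=NH0
Op 4: best P0=- P1=NH2
Op 5: best P0=NH0 P1=NH2
Op 6: best P0=NH0 P1=NH0
Op 7: best P0=NH0 P1=NH0
Op 8: best P0=NH0 P1=NH0
Op 9: best P0=NH0 P1=NH1
Op 10: best P0=NH0 P1=NH1
Op 11: best P0=NH0 P1=NH1
Op 12: best P0=- P1=NH1

Answer: P0:- P1:NH1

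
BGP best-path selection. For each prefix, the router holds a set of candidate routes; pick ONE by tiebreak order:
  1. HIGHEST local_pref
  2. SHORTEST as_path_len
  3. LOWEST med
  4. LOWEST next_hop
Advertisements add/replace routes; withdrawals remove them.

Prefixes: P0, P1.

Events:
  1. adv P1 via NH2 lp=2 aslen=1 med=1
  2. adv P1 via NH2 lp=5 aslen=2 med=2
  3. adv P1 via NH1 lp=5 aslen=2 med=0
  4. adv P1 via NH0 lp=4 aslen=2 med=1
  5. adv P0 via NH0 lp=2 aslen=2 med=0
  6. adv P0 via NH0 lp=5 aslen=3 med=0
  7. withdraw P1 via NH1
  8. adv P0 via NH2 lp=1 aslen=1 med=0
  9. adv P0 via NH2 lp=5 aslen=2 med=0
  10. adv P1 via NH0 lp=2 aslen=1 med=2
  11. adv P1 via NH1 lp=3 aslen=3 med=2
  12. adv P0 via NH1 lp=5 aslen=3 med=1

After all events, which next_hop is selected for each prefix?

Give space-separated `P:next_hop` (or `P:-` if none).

Op 1: best P0=- P1=NH2
Op 2: best P0=- P1=NH2
Op 3: best P0=- P1=NH1
Op 4: best P0=- P1=NH1
Op 5: best P0=NH0 P1=NH1
Op 6: best P0=NH0 P1=NH1
Op 7: best P0=NH0 P1=NH2
Op 8: best P0=NH0 P1=NH2
Op 9: best P0=NH2 P1=NH2
Op 10: best P0=NH2 P1=NH2
Op 11: best P0=NH2 P1=NH2
Op 12: best P0=NH2 P1=NH2

Answer: P0:NH2 P1:NH2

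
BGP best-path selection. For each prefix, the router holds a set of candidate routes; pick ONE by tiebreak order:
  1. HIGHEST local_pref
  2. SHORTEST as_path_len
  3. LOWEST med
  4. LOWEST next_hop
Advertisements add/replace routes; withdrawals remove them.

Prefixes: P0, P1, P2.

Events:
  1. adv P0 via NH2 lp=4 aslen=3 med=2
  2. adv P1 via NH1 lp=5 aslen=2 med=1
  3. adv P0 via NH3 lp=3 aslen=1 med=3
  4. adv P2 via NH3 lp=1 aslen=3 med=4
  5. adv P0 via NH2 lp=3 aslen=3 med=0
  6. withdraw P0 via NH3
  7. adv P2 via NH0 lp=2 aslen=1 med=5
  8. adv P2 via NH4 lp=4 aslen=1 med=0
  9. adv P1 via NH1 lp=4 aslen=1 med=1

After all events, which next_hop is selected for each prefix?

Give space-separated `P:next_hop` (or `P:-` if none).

Op 1: best P0=NH2 P1=- P2=-
Op 2: best P0=NH2 P1=NH1 P2=-
Op 3: best P0=NH2 P1=NH1 P2=-
Op 4: best P0=NH2 P1=NH1 P2=NH3
Op 5: best P0=NH3 P1=NH1 P2=NH3
Op 6: best P0=NH2 P1=NH1 P2=NH3
Op 7: best P0=NH2 P1=NH1 P2=NH0
Op 8: best P0=NH2 P1=NH1 P2=NH4
Op 9: best P0=NH2 P1=NH1 P2=NH4

Answer: P0:NH2 P1:NH1 P2:NH4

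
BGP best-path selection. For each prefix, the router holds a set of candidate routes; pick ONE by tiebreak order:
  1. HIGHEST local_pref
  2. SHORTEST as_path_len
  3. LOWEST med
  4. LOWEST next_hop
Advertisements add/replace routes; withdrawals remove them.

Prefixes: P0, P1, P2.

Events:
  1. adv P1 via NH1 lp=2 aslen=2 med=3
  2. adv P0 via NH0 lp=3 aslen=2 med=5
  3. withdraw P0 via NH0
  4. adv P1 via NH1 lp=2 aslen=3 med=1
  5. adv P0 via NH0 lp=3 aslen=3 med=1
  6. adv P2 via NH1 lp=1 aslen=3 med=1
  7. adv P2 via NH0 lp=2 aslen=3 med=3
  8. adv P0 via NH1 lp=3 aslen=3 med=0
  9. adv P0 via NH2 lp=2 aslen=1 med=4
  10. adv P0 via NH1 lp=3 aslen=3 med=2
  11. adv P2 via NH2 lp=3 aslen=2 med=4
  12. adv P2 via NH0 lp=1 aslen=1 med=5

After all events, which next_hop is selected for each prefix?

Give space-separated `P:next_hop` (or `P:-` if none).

Op 1: best P0=- P1=NH1 P2=-
Op 2: best P0=NH0 P1=NH1 P2=-
Op 3: best P0=- P1=NH1 P2=-
Op 4: best P0=- P1=NH1 P2=-
Op 5: best P0=NH0 P1=NH1 P2=-
Op 6: best P0=NH0 P1=NH1 P2=NH1
Op 7: best P0=NH0 P1=NH1 P2=NH0
Op 8: best P0=NH1 P1=NH1 P2=NH0
Op 9: best P0=NH1 P1=NH1 P2=NH0
Op 10: best P0=NH0 P1=NH1 P2=NH0
Op 11: best P0=NH0 P1=NH1 P2=NH2
Op 12: best P0=NH0 P1=NH1 P2=NH2

Answer: P0:NH0 P1:NH1 P2:NH2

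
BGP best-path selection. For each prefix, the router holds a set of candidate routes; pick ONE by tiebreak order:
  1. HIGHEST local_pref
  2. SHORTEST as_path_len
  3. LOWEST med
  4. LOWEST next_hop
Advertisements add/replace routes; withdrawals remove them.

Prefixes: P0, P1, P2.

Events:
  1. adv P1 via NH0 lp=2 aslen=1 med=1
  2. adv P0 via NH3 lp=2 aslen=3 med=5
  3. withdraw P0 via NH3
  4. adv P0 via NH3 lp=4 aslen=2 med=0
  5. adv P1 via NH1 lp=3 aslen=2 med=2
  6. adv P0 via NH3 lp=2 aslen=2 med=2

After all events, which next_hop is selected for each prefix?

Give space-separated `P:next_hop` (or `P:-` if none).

Op 1: best P0=- P1=NH0 P2=-
Op 2: best P0=NH3 P1=NH0 P2=-
Op 3: best P0=- P1=NH0 P2=-
Op 4: best P0=NH3 P1=NH0 P2=-
Op 5: best P0=NH3 P1=NH1 P2=-
Op 6: best P0=NH3 P1=NH1 P2=-

Answer: P0:NH3 P1:NH1 P2:-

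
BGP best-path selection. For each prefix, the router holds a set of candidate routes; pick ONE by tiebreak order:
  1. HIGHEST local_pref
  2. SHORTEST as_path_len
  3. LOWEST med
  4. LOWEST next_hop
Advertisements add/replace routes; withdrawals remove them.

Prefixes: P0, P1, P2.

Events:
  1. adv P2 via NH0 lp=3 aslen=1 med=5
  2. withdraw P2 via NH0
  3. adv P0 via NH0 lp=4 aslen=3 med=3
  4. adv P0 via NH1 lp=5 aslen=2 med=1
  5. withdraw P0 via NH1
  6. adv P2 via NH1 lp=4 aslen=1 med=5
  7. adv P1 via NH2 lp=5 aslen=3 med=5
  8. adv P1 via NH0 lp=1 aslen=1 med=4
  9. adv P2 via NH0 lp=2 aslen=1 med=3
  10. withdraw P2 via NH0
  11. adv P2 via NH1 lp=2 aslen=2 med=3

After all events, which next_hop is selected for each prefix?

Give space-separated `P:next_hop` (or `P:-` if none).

Op 1: best P0=- P1=- P2=NH0
Op 2: best P0=- P1=- P2=-
Op 3: best P0=NH0 P1=- P2=-
Op 4: best P0=NH1 P1=- P2=-
Op 5: best P0=NH0 P1=- P2=-
Op 6: best P0=NH0 P1=- P2=NH1
Op 7: best P0=NH0 P1=NH2 P2=NH1
Op 8: best P0=NH0 P1=NH2 P2=NH1
Op 9: best P0=NH0 P1=NH2 P2=NH1
Op 10: best P0=NH0 P1=NH2 P2=NH1
Op 11: best P0=NH0 P1=NH2 P2=NH1

Answer: P0:NH0 P1:NH2 P2:NH1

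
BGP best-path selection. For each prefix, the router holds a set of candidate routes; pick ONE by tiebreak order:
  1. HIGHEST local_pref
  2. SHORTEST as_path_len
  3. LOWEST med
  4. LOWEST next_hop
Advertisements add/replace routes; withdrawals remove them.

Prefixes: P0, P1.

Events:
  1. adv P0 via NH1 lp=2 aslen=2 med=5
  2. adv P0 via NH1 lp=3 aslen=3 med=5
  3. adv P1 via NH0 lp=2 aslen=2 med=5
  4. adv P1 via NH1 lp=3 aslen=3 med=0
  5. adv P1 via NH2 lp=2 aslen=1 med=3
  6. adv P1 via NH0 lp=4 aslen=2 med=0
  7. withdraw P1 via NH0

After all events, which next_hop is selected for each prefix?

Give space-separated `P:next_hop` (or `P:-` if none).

Answer: P0:NH1 P1:NH1

Derivation:
Op 1: best P0=NH1 P1=-
Op 2: best P0=NH1 P1=-
Op 3: best P0=NH1 P1=NH0
Op 4: best P0=NH1 P1=NH1
Op 5: best P0=NH1 P1=NH1
Op 6: best P0=NH1 P1=NH0
Op 7: best P0=NH1 P1=NH1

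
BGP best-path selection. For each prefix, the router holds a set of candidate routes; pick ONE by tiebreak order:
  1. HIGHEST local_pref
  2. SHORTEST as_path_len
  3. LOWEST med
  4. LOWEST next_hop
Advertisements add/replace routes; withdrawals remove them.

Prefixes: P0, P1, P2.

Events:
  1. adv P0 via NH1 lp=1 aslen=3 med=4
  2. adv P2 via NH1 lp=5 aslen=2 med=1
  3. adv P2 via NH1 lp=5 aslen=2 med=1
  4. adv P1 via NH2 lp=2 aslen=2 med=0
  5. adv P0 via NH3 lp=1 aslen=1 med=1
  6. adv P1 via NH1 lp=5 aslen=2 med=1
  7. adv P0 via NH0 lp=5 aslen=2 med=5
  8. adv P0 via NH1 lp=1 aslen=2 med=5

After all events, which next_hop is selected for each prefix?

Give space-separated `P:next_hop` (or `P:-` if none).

Answer: P0:NH0 P1:NH1 P2:NH1

Derivation:
Op 1: best P0=NH1 P1=- P2=-
Op 2: best P0=NH1 P1=- P2=NH1
Op 3: best P0=NH1 P1=- P2=NH1
Op 4: best P0=NH1 P1=NH2 P2=NH1
Op 5: best P0=NH3 P1=NH2 P2=NH1
Op 6: best P0=NH3 P1=NH1 P2=NH1
Op 7: best P0=NH0 P1=NH1 P2=NH1
Op 8: best P0=NH0 P1=NH1 P2=NH1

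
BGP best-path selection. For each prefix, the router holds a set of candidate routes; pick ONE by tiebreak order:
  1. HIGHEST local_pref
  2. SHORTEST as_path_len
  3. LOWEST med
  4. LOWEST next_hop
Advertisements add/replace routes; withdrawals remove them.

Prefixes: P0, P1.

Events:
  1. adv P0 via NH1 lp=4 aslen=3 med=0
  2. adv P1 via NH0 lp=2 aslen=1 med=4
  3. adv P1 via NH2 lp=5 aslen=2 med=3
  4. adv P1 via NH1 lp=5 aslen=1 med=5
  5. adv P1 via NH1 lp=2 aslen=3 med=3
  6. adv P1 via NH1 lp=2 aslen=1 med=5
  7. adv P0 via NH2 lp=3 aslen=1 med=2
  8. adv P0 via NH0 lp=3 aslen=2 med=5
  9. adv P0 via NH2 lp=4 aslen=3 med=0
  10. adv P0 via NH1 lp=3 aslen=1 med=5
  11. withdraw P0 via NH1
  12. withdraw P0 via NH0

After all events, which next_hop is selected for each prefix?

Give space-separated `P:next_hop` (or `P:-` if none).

Op 1: best P0=NH1 P1=-
Op 2: best P0=NH1 P1=NH0
Op 3: best P0=NH1 P1=NH2
Op 4: best P0=NH1 P1=NH1
Op 5: best P0=NH1 P1=NH2
Op 6: best P0=NH1 P1=NH2
Op 7: best P0=NH1 P1=NH2
Op 8: best P0=NH1 P1=NH2
Op 9: best P0=NH1 P1=NH2
Op 10: best P0=NH2 P1=NH2
Op 11: best P0=NH2 P1=NH2
Op 12: best P0=NH2 P1=NH2

Answer: P0:NH2 P1:NH2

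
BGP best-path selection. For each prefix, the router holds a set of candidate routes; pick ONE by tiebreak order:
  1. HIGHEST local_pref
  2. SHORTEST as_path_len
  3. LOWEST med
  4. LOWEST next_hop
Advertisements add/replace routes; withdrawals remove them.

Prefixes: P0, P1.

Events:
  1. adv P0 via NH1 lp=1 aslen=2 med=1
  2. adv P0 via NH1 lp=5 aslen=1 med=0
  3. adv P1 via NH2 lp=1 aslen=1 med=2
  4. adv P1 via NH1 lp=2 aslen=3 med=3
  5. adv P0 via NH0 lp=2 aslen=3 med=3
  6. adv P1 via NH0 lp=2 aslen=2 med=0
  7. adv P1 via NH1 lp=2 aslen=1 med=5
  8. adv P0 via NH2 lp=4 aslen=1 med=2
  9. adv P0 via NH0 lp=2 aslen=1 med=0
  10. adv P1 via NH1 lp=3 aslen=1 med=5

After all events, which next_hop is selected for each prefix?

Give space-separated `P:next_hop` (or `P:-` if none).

Answer: P0:NH1 P1:NH1

Derivation:
Op 1: best P0=NH1 P1=-
Op 2: best P0=NH1 P1=-
Op 3: best P0=NH1 P1=NH2
Op 4: best P0=NH1 P1=NH1
Op 5: best P0=NH1 P1=NH1
Op 6: best P0=NH1 P1=NH0
Op 7: best P0=NH1 P1=NH1
Op 8: best P0=NH1 P1=NH1
Op 9: best P0=NH1 P1=NH1
Op 10: best P0=NH1 P1=NH1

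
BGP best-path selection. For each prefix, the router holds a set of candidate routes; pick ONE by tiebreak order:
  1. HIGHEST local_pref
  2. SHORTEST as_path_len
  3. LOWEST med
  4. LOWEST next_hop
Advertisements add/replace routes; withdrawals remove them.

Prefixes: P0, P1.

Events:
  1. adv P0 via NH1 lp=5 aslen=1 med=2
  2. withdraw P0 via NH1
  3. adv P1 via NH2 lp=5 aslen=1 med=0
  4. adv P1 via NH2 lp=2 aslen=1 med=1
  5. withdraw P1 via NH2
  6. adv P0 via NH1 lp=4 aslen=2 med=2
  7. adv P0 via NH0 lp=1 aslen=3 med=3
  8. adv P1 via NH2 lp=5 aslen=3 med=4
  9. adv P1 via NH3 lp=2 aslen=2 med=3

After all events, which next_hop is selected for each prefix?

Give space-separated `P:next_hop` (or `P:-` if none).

Answer: P0:NH1 P1:NH2

Derivation:
Op 1: best P0=NH1 P1=-
Op 2: best P0=- P1=-
Op 3: best P0=- P1=NH2
Op 4: best P0=- P1=NH2
Op 5: best P0=- P1=-
Op 6: best P0=NH1 P1=-
Op 7: best P0=NH1 P1=-
Op 8: best P0=NH1 P1=NH2
Op 9: best P0=NH1 P1=NH2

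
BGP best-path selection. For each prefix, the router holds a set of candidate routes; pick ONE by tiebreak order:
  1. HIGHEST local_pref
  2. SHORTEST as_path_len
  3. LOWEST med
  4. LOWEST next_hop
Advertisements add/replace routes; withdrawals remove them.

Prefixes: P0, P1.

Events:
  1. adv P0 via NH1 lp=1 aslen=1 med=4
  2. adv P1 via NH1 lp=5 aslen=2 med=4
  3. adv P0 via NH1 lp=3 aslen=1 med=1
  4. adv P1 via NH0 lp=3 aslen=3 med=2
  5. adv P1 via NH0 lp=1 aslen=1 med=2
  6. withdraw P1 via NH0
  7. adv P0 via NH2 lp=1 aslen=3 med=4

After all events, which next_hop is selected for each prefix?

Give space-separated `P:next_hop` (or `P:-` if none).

Op 1: best P0=NH1 P1=-
Op 2: best P0=NH1 P1=NH1
Op 3: best P0=NH1 P1=NH1
Op 4: best P0=NH1 P1=NH1
Op 5: best P0=NH1 P1=NH1
Op 6: best P0=NH1 P1=NH1
Op 7: best P0=NH1 P1=NH1

Answer: P0:NH1 P1:NH1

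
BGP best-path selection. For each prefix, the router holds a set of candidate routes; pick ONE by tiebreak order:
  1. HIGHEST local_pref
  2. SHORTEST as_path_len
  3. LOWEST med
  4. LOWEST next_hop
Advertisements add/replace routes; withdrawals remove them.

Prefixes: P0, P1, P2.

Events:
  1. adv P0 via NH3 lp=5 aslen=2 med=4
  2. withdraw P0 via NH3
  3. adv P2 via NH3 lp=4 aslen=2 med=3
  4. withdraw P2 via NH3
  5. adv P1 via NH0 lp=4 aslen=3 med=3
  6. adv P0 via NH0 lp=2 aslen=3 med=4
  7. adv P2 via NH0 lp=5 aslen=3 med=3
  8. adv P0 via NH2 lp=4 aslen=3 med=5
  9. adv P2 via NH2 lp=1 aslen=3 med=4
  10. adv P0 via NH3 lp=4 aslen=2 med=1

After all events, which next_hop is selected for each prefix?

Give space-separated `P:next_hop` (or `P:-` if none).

Op 1: best P0=NH3 P1=- P2=-
Op 2: best P0=- P1=- P2=-
Op 3: best P0=- P1=- P2=NH3
Op 4: best P0=- P1=- P2=-
Op 5: best P0=- P1=NH0 P2=-
Op 6: best P0=NH0 P1=NH0 P2=-
Op 7: best P0=NH0 P1=NH0 P2=NH0
Op 8: best P0=NH2 P1=NH0 P2=NH0
Op 9: best P0=NH2 P1=NH0 P2=NH0
Op 10: best P0=NH3 P1=NH0 P2=NH0

Answer: P0:NH3 P1:NH0 P2:NH0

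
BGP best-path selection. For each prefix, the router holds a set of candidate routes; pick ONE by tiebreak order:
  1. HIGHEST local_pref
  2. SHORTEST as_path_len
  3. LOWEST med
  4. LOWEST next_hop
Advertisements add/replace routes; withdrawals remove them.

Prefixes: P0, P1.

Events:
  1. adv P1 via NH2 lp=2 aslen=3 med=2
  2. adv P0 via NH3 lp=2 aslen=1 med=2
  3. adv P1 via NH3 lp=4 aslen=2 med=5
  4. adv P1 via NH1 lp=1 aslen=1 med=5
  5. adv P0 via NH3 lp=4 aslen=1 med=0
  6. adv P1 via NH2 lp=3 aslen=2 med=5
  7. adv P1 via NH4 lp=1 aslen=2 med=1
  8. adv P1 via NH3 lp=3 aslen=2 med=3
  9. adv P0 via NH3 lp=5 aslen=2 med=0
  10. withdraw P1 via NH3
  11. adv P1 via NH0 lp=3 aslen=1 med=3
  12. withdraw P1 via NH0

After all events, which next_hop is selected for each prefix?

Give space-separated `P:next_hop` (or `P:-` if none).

Op 1: best P0=- P1=NH2
Op 2: best P0=NH3 P1=NH2
Op 3: best P0=NH3 P1=NH3
Op 4: best P0=NH3 P1=NH3
Op 5: best P0=NH3 P1=NH3
Op 6: best P0=NH3 P1=NH3
Op 7: best P0=NH3 P1=NH3
Op 8: best P0=NH3 P1=NH3
Op 9: best P0=NH3 P1=NH3
Op 10: best P0=NH3 P1=NH2
Op 11: best P0=NH3 P1=NH0
Op 12: best P0=NH3 P1=NH2

Answer: P0:NH3 P1:NH2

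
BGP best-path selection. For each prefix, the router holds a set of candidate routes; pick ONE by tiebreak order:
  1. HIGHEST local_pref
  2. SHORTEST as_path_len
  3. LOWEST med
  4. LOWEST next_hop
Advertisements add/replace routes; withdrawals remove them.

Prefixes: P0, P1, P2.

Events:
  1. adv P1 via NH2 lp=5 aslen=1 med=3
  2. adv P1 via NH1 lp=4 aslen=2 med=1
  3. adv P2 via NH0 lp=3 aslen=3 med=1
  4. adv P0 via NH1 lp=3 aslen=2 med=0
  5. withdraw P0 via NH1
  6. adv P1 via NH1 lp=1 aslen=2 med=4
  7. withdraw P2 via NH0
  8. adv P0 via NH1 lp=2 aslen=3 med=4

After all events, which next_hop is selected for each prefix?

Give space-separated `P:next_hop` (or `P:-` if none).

Op 1: best P0=- P1=NH2 P2=-
Op 2: best P0=- P1=NH2 P2=-
Op 3: best P0=- P1=NH2 P2=NH0
Op 4: best P0=NH1 P1=NH2 P2=NH0
Op 5: best P0=- P1=NH2 P2=NH0
Op 6: best P0=- P1=NH2 P2=NH0
Op 7: best P0=- P1=NH2 P2=-
Op 8: best P0=NH1 P1=NH2 P2=-

Answer: P0:NH1 P1:NH2 P2:-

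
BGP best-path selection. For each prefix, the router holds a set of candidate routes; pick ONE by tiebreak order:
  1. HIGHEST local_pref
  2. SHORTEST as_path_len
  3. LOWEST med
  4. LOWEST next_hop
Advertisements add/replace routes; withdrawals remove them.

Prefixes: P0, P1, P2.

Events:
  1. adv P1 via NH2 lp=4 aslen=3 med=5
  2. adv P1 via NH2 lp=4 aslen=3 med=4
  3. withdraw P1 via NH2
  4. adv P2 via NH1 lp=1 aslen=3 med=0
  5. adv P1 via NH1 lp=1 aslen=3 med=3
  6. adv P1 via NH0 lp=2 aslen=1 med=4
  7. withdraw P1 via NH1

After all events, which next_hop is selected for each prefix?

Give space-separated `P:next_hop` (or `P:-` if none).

Answer: P0:- P1:NH0 P2:NH1

Derivation:
Op 1: best P0=- P1=NH2 P2=-
Op 2: best P0=- P1=NH2 P2=-
Op 3: best P0=- P1=- P2=-
Op 4: best P0=- P1=- P2=NH1
Op 5: best P0=- P1=NH1 P2=NH1
Op 6: best P0=- P1=NH0 P2=NH1
Op 7: best P0=- P1=NH0 P2=NH1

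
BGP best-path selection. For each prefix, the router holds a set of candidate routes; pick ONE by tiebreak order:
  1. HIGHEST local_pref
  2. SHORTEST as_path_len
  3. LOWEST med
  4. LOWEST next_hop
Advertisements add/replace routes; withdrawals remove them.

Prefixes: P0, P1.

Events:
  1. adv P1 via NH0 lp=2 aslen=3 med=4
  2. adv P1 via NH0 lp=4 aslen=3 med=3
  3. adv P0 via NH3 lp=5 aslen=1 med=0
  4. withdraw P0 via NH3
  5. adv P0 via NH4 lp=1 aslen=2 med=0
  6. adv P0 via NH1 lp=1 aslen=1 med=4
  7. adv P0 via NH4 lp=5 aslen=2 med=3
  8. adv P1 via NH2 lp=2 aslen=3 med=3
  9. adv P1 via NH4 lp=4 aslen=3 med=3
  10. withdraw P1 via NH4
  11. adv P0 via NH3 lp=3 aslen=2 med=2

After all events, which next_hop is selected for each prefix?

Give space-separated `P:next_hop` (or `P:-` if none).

Answer: P0:NH4 P1:NH0

Derivation:
Op 1: best P0=- P1=NH0
Op 2: best P0=- P1=NH0
Op 3: best P0=NH3 P1=NH0
Op 4: best P0=- P1=NH0
Op 5: best P0=NH4 P1=NH0
Op 6: best P0=NH1 P1=NH0
Op 7: best P0=NH4 P1=NH0
Op 8: best P0=NH4 P1=NH0
Op 9: best P0=NH4 P1=NH0
Op 10: best P0=NH4 P1=NH0
Op 11: best P0=NH4 P1=NH0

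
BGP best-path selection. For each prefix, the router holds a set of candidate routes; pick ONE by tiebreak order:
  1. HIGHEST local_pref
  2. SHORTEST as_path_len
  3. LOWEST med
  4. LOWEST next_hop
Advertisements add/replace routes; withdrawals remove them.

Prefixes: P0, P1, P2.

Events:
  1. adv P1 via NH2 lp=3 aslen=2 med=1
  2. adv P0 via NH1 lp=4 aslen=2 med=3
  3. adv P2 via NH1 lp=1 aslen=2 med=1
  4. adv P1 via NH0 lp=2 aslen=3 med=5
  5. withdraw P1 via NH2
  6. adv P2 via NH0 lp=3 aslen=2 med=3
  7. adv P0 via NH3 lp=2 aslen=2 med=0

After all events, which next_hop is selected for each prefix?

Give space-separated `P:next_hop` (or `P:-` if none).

Op 1: best P0=- P1=NH2 P2=-
Op 2: best P0=NH1 P1=NH2 P2=-
Op 3: best P0=NH1 P1=NH2 P2=NH1
Op 4: best P0=NH1 P1=NH2 P2=NH1
Op 5: best P0=NH1 P1=NH0 P2=NH1
Op 6: best P0=NH1 P1=NH0 P2=NH0
Op 7: best P0=NH1 P1=NH0 P2=NH0

Answer: P0:NH1 P1:NH0 P2:NH0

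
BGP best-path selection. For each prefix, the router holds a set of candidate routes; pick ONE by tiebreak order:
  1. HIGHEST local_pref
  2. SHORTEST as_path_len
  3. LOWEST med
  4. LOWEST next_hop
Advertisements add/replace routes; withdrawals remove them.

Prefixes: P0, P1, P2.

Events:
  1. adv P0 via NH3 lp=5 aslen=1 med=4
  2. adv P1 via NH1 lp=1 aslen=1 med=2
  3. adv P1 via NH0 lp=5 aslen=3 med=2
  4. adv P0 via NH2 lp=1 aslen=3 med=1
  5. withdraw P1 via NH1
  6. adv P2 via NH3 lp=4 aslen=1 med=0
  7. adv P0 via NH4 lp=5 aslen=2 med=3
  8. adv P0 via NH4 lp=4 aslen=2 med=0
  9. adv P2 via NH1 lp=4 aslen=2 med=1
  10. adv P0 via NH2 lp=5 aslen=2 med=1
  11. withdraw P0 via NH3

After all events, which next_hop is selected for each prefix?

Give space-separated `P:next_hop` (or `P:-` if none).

Op 1: best P0=NH3 P1=- P2=-
Op 2: best P0=NH3 P1=NH1 P2=-
Op 3: best P0=NH3 P1=NH0 P2=-
Op 4: best P0=NH3 P1=NH0 P2=-
Op 5: best P0=NH3 P1=NH0 P2=-
Op 6: best P0=NH3 P1=NH0 P2=NH3
Op 7: best P0=NH3 P1=NH0 P2=NH3
Op 8: best P0=NH3 P1=NH0 P2=NH3
Op 9: best P0=NH3 P1=NH0 P2=NH3
Op 10: best P0=NH3 P1=NH0 P2=NH3
Op 11: best P0=NH2 P1=NH0 P2=NH3

Answer: P0:NH2 P1:NH0 P2:NH3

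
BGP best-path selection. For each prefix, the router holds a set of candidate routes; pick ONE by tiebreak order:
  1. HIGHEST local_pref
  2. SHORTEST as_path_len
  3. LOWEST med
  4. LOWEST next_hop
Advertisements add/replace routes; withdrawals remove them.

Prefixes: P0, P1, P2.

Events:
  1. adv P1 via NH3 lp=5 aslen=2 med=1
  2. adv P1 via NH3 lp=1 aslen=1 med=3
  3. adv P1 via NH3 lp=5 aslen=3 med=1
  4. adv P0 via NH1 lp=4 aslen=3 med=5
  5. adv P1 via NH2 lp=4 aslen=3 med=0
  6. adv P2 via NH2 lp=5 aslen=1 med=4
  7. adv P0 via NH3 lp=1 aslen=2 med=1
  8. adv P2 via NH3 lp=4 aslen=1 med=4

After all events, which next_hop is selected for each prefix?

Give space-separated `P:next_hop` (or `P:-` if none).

Op 1: best P0=- P1=NH3 P2=-
Op 2: best P0=- P1=NH3 P2=-
Op 3: best P0=- P1=NH3 P2=-
Op 4: best P0=NH1 P1=NH3 P2=-
Op 5: best P0=NH1 P1=NH3 P2=-
Op 6: best P0=NH1 P1=NH3 P2=NH2
Op 7: best P0=NH1 P1=NH3 P2=NH2
Op 8: best P0=NH1 P1=NH3 P2=NH2

Answer: P0:NH1 P1:NH3 P2:NH2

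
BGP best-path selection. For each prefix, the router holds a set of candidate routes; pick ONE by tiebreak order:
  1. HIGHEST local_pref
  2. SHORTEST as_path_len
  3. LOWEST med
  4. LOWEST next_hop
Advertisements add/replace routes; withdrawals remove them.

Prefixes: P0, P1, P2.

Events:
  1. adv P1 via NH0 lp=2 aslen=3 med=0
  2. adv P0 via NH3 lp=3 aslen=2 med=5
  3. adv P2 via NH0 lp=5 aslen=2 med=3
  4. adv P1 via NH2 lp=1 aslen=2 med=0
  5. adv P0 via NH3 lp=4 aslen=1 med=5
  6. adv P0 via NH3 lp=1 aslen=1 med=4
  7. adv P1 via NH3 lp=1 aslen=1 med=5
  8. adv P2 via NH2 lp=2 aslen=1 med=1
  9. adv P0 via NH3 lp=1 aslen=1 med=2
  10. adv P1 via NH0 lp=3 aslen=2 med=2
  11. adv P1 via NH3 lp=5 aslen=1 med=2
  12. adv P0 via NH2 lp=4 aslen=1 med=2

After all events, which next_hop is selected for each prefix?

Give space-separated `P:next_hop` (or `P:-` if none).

Answer: P0:NH2 P1:NH3 P2:NH0

Derivation:
Op 1: best P0=- P1=NH0 P2=-
Op 2: best P0=NH3 P1=NH0 P2=-
Op 3: best P0=NH3 P1=NH0 P2=NH0
Op 4: best P0=NH3 P1=NH0 P2=NH0
Op 5: best P0=NH3 P1=NH0 P2=NH0
Op 6: best P0=NH3 P1=NH0 P2=NH0
Op 7: best P0=NH3 P1=NH0 P2=NH0
Op 8: best P0=NH3 P1=NH0 P2=NH0
Op 9: best P0=NH3 P1=NH0 P2=NH0
Op 10: best P0=NH3 P1=NH0 P2=NH0
Op 11: best P0=NH3 P1=NH3 P2=NH0
Op 12: best P0=NH2 P1=NH3 P2=NH0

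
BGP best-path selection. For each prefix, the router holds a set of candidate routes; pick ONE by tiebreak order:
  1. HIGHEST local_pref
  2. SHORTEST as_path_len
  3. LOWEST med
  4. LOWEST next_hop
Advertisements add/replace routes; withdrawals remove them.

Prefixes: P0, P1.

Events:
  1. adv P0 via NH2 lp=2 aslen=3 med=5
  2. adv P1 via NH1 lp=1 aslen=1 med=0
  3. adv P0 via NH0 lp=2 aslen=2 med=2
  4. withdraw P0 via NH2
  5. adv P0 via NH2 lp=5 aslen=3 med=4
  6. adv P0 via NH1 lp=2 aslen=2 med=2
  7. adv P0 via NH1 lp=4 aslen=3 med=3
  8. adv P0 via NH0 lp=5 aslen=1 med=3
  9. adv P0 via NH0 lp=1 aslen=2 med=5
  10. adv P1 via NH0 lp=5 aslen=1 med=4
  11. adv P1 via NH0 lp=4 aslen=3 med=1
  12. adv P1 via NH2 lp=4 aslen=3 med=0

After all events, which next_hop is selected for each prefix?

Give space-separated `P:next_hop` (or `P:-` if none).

Answer: P0:NH2 P1:NH2

Derivation:
Op 1: best P0=NH2 P1=-
Op 2: best P0=NH2 P1=NH1
Op 3: best P0=NH0 P1=NH1
Op 4: best P0=NH0 P1=NH1
Op 5: best P0=NH2 P1=NH1
Op 6: best P0=NH2 P1=NH1
Op 7: best P0=NH2 P1=NH1
Op 8: best P0=NH0 P1=NH1
Op 9: best P0=NH2 P1=NH1
Op 10: best P0=NH2 P1=NH0
Op 11: best P0=NH2 P1=NH0
Op 12: best P0=NH2 P1=NH2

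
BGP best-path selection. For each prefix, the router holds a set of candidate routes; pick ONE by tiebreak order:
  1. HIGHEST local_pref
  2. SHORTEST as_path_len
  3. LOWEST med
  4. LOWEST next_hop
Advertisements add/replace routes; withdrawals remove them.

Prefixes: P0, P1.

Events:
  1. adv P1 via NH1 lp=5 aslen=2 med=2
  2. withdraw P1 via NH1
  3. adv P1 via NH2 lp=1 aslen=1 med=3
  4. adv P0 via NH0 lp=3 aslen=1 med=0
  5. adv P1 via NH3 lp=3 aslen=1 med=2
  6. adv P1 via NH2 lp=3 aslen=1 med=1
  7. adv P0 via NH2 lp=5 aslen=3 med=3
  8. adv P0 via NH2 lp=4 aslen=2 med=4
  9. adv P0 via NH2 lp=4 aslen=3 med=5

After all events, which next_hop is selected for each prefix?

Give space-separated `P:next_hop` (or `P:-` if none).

Op 1: best P0=- P1=NH1
Op 2: best P0=- P1=-
Op 3: best P0=- P1=NH2
Op 4: best P0=NH0 P1=NH2
Op 5: best P0=NH0 P1=NH3
Op 6: best P0=NH0 P1=NH2
Op 7: best P0=NH2 P1=NH2
Op 8: best P0=NH2 P1=NH2
Op 9: best P0=NH2 P1=NH2

Answer: P0:NH2 P1:NH2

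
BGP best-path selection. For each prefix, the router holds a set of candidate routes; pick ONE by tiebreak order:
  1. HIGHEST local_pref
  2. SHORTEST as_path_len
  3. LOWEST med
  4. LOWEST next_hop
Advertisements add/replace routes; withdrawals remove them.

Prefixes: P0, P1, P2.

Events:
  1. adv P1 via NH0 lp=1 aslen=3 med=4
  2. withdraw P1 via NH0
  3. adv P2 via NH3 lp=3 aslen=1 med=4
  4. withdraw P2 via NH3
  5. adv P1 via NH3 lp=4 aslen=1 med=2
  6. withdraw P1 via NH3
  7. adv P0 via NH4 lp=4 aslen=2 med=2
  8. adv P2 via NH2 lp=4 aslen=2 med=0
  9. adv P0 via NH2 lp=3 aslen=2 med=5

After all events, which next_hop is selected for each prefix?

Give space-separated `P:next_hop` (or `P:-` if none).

Op 1: best P0=- P1=NH0 P2=-
Op 2: best P0=- P1=- P2=-
Op 3: best P0=- P1=- P2=NH3
Op 4: best P0=- P1=- P2=-
Op 5: best P0=- P1=NH3 P2=-
Op 6: best P0=- P1=- P2=-
Op 7: best P0=NH4 P1=- P2=-
Op 8: best P0=NH4 P1=- P2=NH2
Op 9: best P0=NH4 P1=- P2=NH2

Answer: P0:NH4 P1:- P2:NH2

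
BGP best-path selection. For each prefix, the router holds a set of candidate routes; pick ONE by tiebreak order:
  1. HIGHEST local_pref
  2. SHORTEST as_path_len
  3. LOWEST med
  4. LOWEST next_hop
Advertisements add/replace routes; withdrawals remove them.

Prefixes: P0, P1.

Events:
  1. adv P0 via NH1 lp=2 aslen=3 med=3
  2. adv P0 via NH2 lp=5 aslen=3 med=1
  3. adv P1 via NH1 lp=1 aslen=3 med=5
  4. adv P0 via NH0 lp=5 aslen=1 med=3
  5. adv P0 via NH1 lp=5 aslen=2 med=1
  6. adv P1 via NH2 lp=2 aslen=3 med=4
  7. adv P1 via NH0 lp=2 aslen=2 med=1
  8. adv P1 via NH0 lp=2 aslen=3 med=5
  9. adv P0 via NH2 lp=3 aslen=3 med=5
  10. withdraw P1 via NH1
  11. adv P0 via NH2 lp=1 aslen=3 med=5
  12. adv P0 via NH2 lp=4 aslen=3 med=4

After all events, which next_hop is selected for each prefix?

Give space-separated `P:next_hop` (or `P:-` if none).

Answer: P0:NH0 P1:NH2

Derivation:
Op 1: best P0=NH1 P1=-
Op 2: best P0=NH2 P1=-
Op 3: best P0=NH2 P1=NH1
Op 4: best P0=NH0 P1=NH1
Op 5: best P0=NH0 P1=NH1
Op 6: best P0=NH0 P1=NH2
Op 7: best P0=NH0 P1=NH0
Op 8: best P0=NH0 P1=NH2
Op 9: best P0=NH0 P1=NH2
Op 10: best P0=NH0 P1=NH2
Op 11: best P0=NH0 P1=NH2
Op 12: best P0=NH0 P1=NH2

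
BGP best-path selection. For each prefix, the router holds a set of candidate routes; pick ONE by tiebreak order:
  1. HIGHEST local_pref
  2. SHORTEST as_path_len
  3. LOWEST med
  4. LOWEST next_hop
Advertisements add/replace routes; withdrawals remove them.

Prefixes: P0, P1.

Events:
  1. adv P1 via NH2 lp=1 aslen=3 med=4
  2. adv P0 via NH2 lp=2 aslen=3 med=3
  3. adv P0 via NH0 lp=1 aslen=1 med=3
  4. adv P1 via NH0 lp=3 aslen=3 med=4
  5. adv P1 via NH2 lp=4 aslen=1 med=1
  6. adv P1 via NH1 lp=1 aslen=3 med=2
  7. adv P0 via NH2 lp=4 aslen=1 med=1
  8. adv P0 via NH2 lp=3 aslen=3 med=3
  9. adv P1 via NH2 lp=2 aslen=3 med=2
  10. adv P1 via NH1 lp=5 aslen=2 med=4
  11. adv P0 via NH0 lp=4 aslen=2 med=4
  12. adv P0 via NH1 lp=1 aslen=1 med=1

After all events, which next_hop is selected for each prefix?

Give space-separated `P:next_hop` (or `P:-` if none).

Op 1: best P0=- P1=NH2
Op 2: best P0=NH2 P1=NH2
Op 3: best P0=NH2 P1=NH2
Op 4: best P0=NH2 P1=NH0
Op 5: best P0=NH2 P1=NH2
Op 6: best P0=NH2 P1=NH2
Op 7: best P0=NH2 P1=NH2
Op 8: best P0=NH2 P1=NH2
Op 9: best P0=NH2 P1=NH0
Op 10: best P0=NH2 P1=NH1
Op 11: best P0=NH0 P1=NH1
Op 12: best P0=NH0 P1=NH1

Answer: P0:NH0 P1:NH1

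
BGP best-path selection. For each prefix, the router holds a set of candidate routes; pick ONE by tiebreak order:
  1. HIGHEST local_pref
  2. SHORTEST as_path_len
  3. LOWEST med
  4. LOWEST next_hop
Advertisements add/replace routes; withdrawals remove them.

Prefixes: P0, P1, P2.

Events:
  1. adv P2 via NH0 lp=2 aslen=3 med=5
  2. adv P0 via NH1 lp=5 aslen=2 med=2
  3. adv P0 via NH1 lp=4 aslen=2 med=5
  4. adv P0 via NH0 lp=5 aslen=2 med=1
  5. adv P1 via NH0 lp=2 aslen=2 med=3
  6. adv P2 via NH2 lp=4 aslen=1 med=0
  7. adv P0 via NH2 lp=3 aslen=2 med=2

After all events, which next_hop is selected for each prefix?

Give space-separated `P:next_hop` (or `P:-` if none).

Op 1: best P0=- P1=- P2=NH0
Op 2: best P0=NH1 P1=- P2=NH0
Op 3: best P0=NH1 P1=- P2=NH0
Op 4: best P0=NH0 P1=- P2=NH0
Op 5: best P0=NH0 P1=NH0 P2=NH0
Op 6: best P0=NH0 P1=NH0 P2=NH2
Op 7: best P0=NH0 P1=NH0 P2=NH2

Answer: P0:NH0 P1:NH0 P2:NH2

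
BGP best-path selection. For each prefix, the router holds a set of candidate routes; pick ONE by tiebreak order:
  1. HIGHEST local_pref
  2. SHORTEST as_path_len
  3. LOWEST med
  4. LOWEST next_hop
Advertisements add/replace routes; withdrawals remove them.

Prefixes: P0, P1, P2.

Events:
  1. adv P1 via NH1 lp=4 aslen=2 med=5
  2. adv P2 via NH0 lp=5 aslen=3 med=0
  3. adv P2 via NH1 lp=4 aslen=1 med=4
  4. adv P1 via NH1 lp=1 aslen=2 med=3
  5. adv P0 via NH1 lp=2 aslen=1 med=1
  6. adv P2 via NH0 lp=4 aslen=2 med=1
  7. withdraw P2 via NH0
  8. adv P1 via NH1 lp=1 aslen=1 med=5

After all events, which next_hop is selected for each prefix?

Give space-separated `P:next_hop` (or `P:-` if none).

Answer: P0:NH1 P1:NH1 P2:NH1

Derivation:
Op 1: best P0=- P1=NH1 P2=-
Op 2: best P0=- P1=NH1 P2=NH0
Op 3: best P0=- P1=NH1 P2=NH0
Op 4: best P0=- P1=NH1 P2=NH0
Op 5: best P0=NH1 P1=NH1 P2=NH0
Op 6: best P0=NH1 P1=NH1 P2=NH1
Op 7: best P0=NH1 P1=NH1 P2=NH1
Op 8: best P0=NH1 P1=NH1 P2=NH1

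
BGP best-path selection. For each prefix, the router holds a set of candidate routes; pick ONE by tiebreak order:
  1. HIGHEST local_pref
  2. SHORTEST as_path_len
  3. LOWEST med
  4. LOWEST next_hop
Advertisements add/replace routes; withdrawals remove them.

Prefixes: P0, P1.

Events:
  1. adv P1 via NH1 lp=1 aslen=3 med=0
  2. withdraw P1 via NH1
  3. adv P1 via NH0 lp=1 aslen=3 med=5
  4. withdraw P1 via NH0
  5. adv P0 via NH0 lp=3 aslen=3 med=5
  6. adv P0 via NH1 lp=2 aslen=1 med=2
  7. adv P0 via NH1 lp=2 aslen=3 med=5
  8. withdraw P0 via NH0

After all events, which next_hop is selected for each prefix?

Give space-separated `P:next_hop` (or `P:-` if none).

Op 1: best P0=- P1=NH1
Op 2: best P0=- P1=-
Op 3: best P0=- P1=NH0
Op 4: best P0=- P1=-
Op 5: best P0=NH0 P1=-
Op 6: best P0=NH0 P1=-
Op 7: best P0=NH0 P1=-
Op 8: best P0=NH1 P1=-

Answer: P0:NH1 P1:-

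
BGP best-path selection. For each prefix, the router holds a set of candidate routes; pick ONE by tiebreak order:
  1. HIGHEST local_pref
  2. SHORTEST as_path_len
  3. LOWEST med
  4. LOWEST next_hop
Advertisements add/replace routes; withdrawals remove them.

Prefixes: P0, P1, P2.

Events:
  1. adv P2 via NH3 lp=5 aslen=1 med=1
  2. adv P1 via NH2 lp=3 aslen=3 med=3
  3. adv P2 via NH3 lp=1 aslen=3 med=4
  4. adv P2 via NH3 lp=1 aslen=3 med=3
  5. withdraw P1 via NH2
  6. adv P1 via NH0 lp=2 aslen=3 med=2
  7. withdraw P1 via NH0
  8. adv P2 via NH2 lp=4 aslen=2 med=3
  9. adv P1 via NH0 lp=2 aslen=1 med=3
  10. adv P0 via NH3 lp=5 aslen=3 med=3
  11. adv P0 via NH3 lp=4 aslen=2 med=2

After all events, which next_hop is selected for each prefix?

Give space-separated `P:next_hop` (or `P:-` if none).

Answer: P0:NH3 P1:NH0 P2:NH2

Derivation:
Op 1: best P0=- P1=- P2=NH3
Op 2: best P0=- P1=NH2 P2=NH3
Op 3: best P0=- P1=NH2 P2=NH3
Op 4: best P0=- P1=NH2 P2=NH3
Op 5: best P0=- P1=- P2=NH3
Op 6: best P0=- P1=NH0 P2=NH3
Op 7: best P0=- P1=- P2=NH3
Op 8: best P0=- P1=- P2=NH2
Op 9: best P0=- P1=NH0 P2=NH2
Op 10: best P0=NH3 P1=NH0 P2=NH2
Op 11: best P0=NH3 P1=NH0 P2=NH2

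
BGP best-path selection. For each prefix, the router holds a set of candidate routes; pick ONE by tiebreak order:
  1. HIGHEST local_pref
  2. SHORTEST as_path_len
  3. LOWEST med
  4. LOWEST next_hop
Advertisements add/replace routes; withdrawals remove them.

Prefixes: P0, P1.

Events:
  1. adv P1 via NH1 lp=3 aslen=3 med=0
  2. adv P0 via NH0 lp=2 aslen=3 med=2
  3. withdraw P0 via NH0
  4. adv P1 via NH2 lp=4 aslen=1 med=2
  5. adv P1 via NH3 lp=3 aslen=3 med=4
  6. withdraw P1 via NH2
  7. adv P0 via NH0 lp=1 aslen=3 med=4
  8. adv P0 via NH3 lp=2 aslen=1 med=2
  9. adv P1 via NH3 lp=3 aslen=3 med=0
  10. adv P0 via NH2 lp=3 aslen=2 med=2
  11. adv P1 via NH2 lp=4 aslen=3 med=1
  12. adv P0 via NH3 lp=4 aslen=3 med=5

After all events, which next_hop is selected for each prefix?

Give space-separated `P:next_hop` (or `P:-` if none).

Op 1: best P0=- P1=NH1
Op 2: best P0=NH0 P1=NH1
Op 3: best P0=- P1=NH1
Op 4: best P0=- P1=NH2
Op 5: best P0=- P1=NH2
Op 6: best P0=- P1=NH1
Op 7: best P0=NH0 P1=NH1
Op 8: best P0=NH3 P1=NH1
Op 9: best P0=NH3 P1=NH1
Op 10: best P0=NH2 P1=NH1
Op 11: best P0=NH2 P1=NH2
Op 12: best P0=NH3 P1=NH2

Answer: P0:NH3 P1:NH2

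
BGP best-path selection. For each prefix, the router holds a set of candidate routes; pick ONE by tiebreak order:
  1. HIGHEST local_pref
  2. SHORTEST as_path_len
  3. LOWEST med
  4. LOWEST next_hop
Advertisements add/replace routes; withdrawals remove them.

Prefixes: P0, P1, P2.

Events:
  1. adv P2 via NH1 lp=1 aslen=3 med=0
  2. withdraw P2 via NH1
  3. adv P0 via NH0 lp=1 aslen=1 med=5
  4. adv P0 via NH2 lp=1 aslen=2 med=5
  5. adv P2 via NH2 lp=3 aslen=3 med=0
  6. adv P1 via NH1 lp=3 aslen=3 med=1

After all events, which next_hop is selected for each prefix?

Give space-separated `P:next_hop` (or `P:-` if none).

Answer: P0:NH0 P1:NH1 P2:NH2

Derivation:
Op 1: best P0=- P1=- P2=NH1
Op 2: best P0=- P1=- P2=-
Op 3: best P0=NH0 P1=- P2=-
Op 4: best P0=NH0 P1=- P2=-
Op 5: best P0=NH0 P1=- P2=NH2
Op 6: best P0=NH0 P1=NH1 P2=NH2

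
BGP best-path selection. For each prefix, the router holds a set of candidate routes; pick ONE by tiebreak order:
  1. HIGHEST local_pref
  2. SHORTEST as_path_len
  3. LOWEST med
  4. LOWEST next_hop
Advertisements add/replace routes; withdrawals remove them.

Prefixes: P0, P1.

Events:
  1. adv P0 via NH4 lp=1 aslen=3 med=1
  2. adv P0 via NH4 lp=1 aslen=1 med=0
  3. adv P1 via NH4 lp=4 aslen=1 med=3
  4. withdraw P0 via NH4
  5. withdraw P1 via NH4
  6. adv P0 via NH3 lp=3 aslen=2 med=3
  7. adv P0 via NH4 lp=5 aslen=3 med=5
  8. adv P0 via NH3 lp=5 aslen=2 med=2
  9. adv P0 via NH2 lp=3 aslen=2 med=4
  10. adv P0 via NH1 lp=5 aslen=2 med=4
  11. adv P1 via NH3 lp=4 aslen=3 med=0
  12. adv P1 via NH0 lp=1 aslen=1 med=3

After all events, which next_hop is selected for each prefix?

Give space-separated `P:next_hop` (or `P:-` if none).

Answer: P0:NH3 P1:NH3

Derivation:
Op 1: best P0=NH4 P1=-
Op 2: best P0=NH4 P1=-
Op 3: best P0=NH4 P1=NH4
Op 4: best P0=- P1=NH4
Op 5: best P0=- P1=-
Op 6: best P0=NH3 P1=-
Op 7: best P0=NH4 P1=-
Op 8: best P0=NH3 P1=-
Op 9: best P0=NH3 P1=-
Op 10: best P0=NH3 P1=-
Op 11: best P0=NH3 P1=NH3
Op 12: best P0=NH3 P1=NH3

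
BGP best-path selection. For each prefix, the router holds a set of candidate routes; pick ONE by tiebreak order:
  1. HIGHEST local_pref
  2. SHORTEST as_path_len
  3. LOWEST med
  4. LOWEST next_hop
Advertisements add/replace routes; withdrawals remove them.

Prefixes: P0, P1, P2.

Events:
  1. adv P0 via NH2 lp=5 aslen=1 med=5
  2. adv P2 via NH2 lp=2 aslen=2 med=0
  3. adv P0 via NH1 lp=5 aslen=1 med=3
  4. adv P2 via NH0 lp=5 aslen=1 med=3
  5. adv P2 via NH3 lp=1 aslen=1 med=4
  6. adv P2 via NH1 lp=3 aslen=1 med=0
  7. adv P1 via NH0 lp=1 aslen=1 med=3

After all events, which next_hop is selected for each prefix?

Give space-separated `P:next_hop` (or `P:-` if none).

Answer: P0:NH1 P1:NH0 P2:NH0

Derivation:
Op 1: best P0=NH2 P1=- P2=-
Op 2: best P0=NH2 P1=- P2=NH2
Op 3: best P0=NH1 P1=- P2=NH2
Op 4: best P0=NH1 P1=- P2=NH0
Op 5: best P0=NH1 P1=- P2=NH0
Op 6: best P0=NH1 P1=- P2=NH0
Op 7: best P0=NH1 P1=NH0 P2=NH0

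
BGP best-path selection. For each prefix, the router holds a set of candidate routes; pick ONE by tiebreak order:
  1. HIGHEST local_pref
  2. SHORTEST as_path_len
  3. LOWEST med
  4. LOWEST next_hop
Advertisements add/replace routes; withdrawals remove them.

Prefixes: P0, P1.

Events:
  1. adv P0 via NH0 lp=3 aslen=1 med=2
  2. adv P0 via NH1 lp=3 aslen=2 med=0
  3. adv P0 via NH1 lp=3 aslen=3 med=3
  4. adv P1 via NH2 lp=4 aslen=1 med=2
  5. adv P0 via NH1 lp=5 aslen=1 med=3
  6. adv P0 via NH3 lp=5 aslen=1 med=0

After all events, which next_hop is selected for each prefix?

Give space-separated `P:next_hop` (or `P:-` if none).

Op 1: best P0=NH0 P1=-
Op 2: best P0=NH0 P1=-
Op 3: best P0=NH0 P1=-
Op 4: best P0=NH0 P1=NH2
Op 5: best P0=NH1 P1=NH2
Op 6: best P0=NH3 P1=NH2

Answer: P0:NH3 P1:NH2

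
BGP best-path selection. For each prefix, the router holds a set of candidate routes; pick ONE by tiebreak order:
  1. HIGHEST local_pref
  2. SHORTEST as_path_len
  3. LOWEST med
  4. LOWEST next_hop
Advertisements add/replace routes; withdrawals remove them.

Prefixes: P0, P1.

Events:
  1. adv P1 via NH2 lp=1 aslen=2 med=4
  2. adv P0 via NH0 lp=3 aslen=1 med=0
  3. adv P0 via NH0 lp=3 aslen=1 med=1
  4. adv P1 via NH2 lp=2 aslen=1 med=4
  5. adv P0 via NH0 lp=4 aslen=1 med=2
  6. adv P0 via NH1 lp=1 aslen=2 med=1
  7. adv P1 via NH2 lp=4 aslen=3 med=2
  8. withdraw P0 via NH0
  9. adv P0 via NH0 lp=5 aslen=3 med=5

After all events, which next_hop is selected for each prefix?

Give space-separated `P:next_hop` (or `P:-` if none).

Op 1: best P0=- P1=NH2
Op 2: best P0=NH0 P1=NH2
Op 3: best P0=NH0 P1=NH2
Op 4: best P0=NH0 P1=NH2
Op 5: best P0=NH0 P1=NH2
Op 6: best P0=NH0 P1=NH2
Op 7: best P0=NH0 P1=NH2
Op 8: best P0=NH1 P1=NH2
Op 9: best P0=NH0 P1=NH2

Answer: P0:NH0 P1:NH2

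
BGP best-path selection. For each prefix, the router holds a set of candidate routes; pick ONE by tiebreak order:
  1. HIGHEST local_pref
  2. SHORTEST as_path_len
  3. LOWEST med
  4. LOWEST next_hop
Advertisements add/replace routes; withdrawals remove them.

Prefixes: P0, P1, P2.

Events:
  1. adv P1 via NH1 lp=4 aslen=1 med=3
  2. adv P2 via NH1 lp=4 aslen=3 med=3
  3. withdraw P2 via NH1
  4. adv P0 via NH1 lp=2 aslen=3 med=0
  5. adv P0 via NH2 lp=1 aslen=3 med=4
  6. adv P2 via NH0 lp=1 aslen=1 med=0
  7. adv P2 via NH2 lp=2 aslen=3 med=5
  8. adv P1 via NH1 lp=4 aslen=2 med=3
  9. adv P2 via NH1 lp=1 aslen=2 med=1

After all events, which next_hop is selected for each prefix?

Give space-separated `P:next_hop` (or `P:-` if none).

Op 1: best P0=- P1=NH1 P2=-
Op 2: best P0=- P1=NH1 P2=NH1
Op 3: best P0=- P1=NH1 P2=-
Op 4: best P0=NH1 P1=NH1 P2=-
Op 5: best P0=NH1 P1=NH1 P2=-
Op 6: best P0=NH1 P1=NH1 P2=NH0
Op 7: best P0=NH1 P1=NH1 P2=NH2
Op 8: best P0=NH1 P1=NH1 P2=NH2
Op 9: best P0=NH1 P1=NH1 P2=NH2

Answer: P0:NH1 P1:NH1 P2:NH2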